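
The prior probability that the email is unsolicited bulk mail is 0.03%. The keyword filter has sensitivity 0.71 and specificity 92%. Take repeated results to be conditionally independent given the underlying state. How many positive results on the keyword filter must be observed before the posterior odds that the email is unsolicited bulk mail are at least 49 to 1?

Prior odds: 0.0003 ÷ 0.9997 = 3/9997.
False-positive rate = 1 − 0.92 = 0.08; likelihood ratio of a positive = 0.71/0.08 = 8.875.
Target odds = 49.
Need (3/9997) × 8.875ⁿ ≥ 49, i.e. 8.875ⁿ ≥ 489853/3.
8.875⁵ ≈55060.7 falls short of 489853/3 but 8.875⁶ ≈488664 reaches it, so n = 6.

6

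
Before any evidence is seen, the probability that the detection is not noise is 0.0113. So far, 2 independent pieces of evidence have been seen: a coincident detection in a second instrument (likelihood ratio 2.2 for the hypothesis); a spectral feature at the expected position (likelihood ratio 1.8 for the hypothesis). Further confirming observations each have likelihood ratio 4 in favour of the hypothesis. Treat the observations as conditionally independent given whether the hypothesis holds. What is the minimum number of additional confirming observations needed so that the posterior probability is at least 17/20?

4

Prior odds = 0.0113/0.9887 = 113/9887.
Combined Bayes factor of the evidence already in hand = 2.2 × 1.8 = 3.96.
Odds after that evidence = (113/9887) × 3.96 = 11187/247175.
Target odds = 0.85/0.15 = 17/3.
Need 4ⁿ ≥ 17/3 ÷ (11187/247175) = 4201975/33561.
4³ = 64 falls short of 4201975/33561 but 4⁴ = 256 reaches it, so n = 4.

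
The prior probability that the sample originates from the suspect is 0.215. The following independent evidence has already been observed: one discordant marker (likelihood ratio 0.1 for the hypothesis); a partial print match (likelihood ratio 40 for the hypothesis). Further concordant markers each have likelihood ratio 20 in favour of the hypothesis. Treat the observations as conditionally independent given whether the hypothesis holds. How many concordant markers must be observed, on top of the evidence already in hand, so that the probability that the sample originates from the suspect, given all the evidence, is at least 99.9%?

3

Prior odds = 0.215/0.785 = 43/157.
Combined Bayes factor of the evidence already in hand = 0.1 × 40 = 4.
Odds after that evidence = (43/157) × 4 = 172/157.
Target odds = 0.999/0.001 = 999.
Need 20ⁿ ≥ 999 ÷ (172/157) = 156843/172.
20² = 400 falls short of 156843/172 but 20³ = 8000 reaches it, so n = 3.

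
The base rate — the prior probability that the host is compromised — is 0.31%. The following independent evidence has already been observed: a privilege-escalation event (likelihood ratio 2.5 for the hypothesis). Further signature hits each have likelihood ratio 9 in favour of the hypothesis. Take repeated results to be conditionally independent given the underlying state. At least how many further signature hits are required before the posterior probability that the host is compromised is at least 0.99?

5

Prior odds = 0.0031/0.9969 = 31/9969.
Bayes factor of the evidence already in hand = 2.5.
Odds after that evidence = (31/9969) × 2.5 = 155/19938.
Target odds = 0.99/0.01 = 99.
Need 9ⁿ ≥ 99 ÷ (155/19938) = 1973862/155.
9⁴ = 6561 falls short of 1973862/155 but 9⁵ = 59049 reaches it, so n = 5.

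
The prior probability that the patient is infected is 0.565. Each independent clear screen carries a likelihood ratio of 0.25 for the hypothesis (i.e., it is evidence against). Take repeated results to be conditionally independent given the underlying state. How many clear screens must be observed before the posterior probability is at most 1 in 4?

Prior odds = 0.565/0.435 = 113/87.
Likelihood ratio per clear screen = 0.25.
Target posterior odds = 0.25/0.75 = 1/3.
Need (113/87) × 0.25ⁿ ≤ 1/3, i.e. 0.25ⁿ ≤ 29/113.
0.25¹ = 0.25, which is already at or below the required 29/113; so n = 1.

1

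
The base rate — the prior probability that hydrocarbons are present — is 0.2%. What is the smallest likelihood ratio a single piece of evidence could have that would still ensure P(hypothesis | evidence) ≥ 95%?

9481

Prior odds = 0.002/0.998 = 1/499.
Target odds = 0.95/0.05 = 19.
Required Bayes factor = 19 ÷ (1/499) = 9481.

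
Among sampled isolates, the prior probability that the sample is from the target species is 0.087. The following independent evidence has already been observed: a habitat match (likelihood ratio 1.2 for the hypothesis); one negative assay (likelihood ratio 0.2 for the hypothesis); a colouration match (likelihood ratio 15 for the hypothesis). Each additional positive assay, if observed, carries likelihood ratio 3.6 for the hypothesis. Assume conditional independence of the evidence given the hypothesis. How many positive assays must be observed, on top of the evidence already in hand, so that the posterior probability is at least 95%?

Prior odds = 0.087/0.913 = 87/913.
Combined Bayes factor of the evidence already in hand = 1.2 × 0.2 × 15 = 3.6.
Odds after that evidence = (87/913) × 3.6 = 1566/4565.
Target odds = 0.95/0.05 = 19.
Need 3.6ⁿ ≥ 19 ÷ (1566/4565) = 86735/1566.
3.6³ = 46.656 falls short of 86735/1566 but 3.6⁴ = 167.9616 reaches it, so n = 4.

4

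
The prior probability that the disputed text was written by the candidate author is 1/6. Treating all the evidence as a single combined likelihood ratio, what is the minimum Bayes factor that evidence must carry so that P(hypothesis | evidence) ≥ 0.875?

35

Prior odds = (1/6)/(5/6) = 0.2.
Target odds = 0.875/0.125 = 7.
Required Bayes factor = 7 ÷ 0.2 = 35.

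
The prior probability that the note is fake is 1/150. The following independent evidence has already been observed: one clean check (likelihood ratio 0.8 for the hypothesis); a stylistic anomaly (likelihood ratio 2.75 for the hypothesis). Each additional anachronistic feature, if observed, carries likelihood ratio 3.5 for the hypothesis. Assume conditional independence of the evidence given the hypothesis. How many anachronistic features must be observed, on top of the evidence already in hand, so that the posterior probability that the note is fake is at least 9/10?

Prior odds = (1/150)/(149/150) = 1/149.
Combined Bayes factor of the evidence already in hand = 0.8 × 2.75 = 2.2.
Odds after that evidence = (1/149) × 2.2 = 11/745.
Target odds = 0.9/0.1 = 9.
Need 3.5ⁿ ≥ 9 ÷ (11/745) = 6705/11.
3.5⁵ = 525.21875 falls short of 6705/11 but 3.5⁶ = 1838.265625 reaches it, so n = 6.

6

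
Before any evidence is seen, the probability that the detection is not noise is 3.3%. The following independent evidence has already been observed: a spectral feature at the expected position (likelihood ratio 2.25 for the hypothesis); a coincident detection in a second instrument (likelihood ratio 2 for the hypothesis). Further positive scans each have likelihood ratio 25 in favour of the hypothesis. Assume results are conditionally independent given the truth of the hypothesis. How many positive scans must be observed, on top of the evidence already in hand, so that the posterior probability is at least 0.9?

Prior odds = 0.033/0.967 = 33/967.
Combined Bayes factor of the evidence already in hand = 2.25 × 2 = 4.5.
Odds after that evidence = (33/967) × 4.5 = 297/1934.
Target odds = 0.9/0.1 = 9.
Need 25ⁿ ≥ 9 ÷ (297/1934) = 1934/33.
25¹ = 25 falls short of 1934/33 but 25² = 625 reaches it, so n = 2.

2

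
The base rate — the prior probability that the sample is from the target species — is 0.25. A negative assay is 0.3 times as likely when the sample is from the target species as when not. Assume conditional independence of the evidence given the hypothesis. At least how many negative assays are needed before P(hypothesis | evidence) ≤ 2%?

Prior odds = 0.25/0.75 = 1/3.
Likelihood ratio per negative assay = 0.3.
Target posterior odds = 0.02/0.98 = 1/49.
Require 0.3ⁿ ≤ 1/49 ÷ (1/3) = 3/49.
0.3² = 0.09 is still above 3/49 but 0.3³ = 0.027 is at or below it, so n = 3.

3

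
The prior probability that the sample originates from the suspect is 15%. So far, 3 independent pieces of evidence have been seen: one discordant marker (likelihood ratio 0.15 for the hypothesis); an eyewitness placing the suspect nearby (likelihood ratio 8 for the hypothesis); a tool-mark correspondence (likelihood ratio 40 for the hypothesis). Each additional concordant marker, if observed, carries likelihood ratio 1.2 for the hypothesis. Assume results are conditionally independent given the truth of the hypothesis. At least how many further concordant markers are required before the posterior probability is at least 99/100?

14

Prior odds = 0.15/0.85 = 3/17.
Combined Bayes factor of the evidence already in hand = 0.15 × 8 × 40 = 48.
Odds after that evidence = (3/17) × 48 = 144/17.
Target odds = 0.99/0.01 = 99.
Need 1.2ⁿ ≥ 99 ÷ (144/17) = 11.6875.
1.2¹³ ≈10.6993 falls short of 11.6875 but 1.2¹⁴ ≈12.8392 reaches it, so n = 14.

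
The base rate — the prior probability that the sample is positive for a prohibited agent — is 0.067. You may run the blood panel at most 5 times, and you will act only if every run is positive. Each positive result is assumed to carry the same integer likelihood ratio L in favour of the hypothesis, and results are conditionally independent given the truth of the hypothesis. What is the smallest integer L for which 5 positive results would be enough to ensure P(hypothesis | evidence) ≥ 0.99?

5

Prior odds = 0.067/0.933 = 67/933.
Target odds = 0.99/0.01 = 99.
Need L⁵ ≥ 99 ÷ (67/933) = 92367/67.
4⁵ = 1024 < 92367/67 ≤ 3125 = 5⁵, so L = 5.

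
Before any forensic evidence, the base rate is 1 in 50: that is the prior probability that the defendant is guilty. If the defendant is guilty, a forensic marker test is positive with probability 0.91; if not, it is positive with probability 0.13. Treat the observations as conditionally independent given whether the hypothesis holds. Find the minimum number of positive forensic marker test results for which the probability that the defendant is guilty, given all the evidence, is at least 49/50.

Prior odds: 0.02 ÷ 0.98 = 1/49.
Likelihood ratio of a positive = 0.91/0.13 = 7.
Target posterior odds = 0.98/0.02 = 49.
Need (1/49) × 7ⁿ ≥ 49, i.e. 7ⁿ ≥ 2401.
7³ = 343 falls short of 2401 but 7⁴ = 2401 reaches it, so n = 4.

4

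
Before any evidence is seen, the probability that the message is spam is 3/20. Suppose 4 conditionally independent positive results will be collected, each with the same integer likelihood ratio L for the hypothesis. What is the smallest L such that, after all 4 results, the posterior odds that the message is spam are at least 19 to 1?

4

Prior odds = 0.15/0.85 = 3/17.
Target odds = 19.
Need L⁴ ≥ 19 ÷ (3/17) = 323/3.
3⁴ = 81 < 323/3 ≤ 256 = 4⁴, so L = 4.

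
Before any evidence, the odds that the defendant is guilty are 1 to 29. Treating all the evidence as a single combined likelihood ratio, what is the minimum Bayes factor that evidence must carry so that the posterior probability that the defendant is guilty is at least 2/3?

Prior odds = 1/29.
Target odds = (2/3)/(1/3) = 2.
Required Bayes factor = 2 ÷ (1/29) = 58.

58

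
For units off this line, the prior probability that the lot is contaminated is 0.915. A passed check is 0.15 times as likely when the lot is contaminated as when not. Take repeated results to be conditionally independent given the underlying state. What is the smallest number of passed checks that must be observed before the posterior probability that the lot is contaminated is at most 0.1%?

5

Prior odds: 0.915 ÷ 0.085 = 183/17.
Likelihood ratio per passed check = 0.15.
Target odds: 0.001 ÷ 0.999 = 1/999.
Need (183/17) × 0.15ⁿ ≤ 1/999, i.e. 0.15ⁿ ≤ 17/182817.
0.15⁴ = 81/160000 is still above 17/182817 but 0.15⁵ = 243/3200000 is at or below it, so n = 5.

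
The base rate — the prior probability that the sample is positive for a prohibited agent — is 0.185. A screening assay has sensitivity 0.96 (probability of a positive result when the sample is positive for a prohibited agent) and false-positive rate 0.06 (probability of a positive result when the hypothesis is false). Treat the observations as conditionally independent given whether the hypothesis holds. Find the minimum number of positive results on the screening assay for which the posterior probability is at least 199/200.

Prior odds: 0.185 ÷ 0.815 = 37/163.
Likelihood ratio of a positive result = 0.96/0.06 = 16.
Target posterior odds = 0.995/0.005 = 199.
Need (37/163) × 16ⁿ ≥ 199, i.e. 16ⁿ ≥ 32437/37.
16² = 256 falls short of 32437/37 but 16³ = 4096 reaches it, so n = 3.

3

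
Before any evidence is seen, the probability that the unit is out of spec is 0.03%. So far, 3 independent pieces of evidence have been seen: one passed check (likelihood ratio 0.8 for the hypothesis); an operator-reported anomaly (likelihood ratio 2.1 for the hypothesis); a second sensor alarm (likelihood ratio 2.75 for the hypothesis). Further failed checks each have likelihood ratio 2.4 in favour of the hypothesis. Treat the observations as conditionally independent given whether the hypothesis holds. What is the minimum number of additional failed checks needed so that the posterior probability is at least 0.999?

Prior odds = 0.0003/0.9997 = 3/9997.
Combined Bayes factor of the evidence already in hand = 0.8 × 2.1 × 2.75 = 4.62.
Odds after that evidence = (3/9997) × 4.62 = 693/499850.
Target odds = 0.999/0.001 = 999.
Need 2.4ⁿ ≥ 999 ÷ (693/499850) = 55483350/77.
2.4¹⁵ ≈504857 falls short of 55483350/77 but 2.4¹⁶ ≈1.21166e+06 reaches it, so n = 16.

16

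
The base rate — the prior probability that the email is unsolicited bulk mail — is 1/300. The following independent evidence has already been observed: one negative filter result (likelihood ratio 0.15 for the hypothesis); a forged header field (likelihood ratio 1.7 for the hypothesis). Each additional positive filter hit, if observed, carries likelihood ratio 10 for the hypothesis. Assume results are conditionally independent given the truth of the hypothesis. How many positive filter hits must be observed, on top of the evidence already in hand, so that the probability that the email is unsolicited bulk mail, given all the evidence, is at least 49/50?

5

Prior odds = (1/300)/(299/300) = 1/299.
Combined Bayes factor of the evidence already in hand = 0.15 × 1.7 = 0.255.
Odds after that evidence = (1/299) × 0.255 = 51/59800.
Target odds = 0.98/0.02 = 49.
Need 10ⁿ ≥ 49 ÷ (51/59800) = 2930200/51.
10⁴ = 10000 falls short of 2930200/51 but 10⁵ = 100000 reaches it, so n = 5.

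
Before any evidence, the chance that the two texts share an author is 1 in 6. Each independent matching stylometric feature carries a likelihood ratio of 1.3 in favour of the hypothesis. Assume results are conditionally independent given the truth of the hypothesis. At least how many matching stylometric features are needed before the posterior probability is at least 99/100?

24

Prior odds = (1/6)/(5/6) = 0.2.
Likelihood ratio per matching stylometric feature = 1.3.
Target odds: 0.99 ÷ 0.01 = 99.
Require 1.3ⁿ ≥ 99 ÷ 0.2 = 495.
1.3²³ ≈417.539 falls short of 495 but 1.3²⁴ ≈542.801 reaches it, so n = 24.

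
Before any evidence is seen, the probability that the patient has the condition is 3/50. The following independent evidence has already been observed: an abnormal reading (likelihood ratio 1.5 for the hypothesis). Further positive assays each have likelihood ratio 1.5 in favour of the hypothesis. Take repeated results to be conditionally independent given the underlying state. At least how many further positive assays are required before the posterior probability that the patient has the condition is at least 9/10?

Prior odds = 0.06/0.94 = 3/47.
Bayes factor of the evidence already in hand = 1.5.
Odds after that evidence = (3/47) × 1.5 = 9/94.
Target odds = 0.9/0.1 = 9.
Need 1.5ⁿ ≥ 9 ÷ (9/94) = 94.
1.5¹¹ = 177147/2048 falls short of 94 but 1.5¹² = 531441/4096 reaches it, so n = 12.

12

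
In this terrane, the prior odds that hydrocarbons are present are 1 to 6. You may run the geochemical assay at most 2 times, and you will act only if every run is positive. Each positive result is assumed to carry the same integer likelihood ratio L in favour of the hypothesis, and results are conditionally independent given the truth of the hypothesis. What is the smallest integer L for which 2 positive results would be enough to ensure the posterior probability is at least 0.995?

Prior odds = 1/6.
Target odds = 0.995/0.005 = 199.
Need L² ≥ 199 ÷ (1/6) = 1194.
34² = 1156 < 1194 ≤ 1225 = 35², so L = 35.

35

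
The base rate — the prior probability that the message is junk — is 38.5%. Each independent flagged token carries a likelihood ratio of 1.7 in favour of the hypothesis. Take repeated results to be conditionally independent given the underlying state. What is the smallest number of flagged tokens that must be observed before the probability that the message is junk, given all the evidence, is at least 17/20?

Prior odds = 0.385/0.615 = 77/123.
Likelihood ratio per flagged token = 1.7.
Target odds: 0.85 ÷ 0.15 = 17/3.
Require 1.7ⁿ ≥ 17/3 ÷ (77/123) = 697/77.
1.7⁴ = 8.3521 falls short of 697/77 but 1.7⁵ = 1419857/100000 reaches it, so n = 5.

5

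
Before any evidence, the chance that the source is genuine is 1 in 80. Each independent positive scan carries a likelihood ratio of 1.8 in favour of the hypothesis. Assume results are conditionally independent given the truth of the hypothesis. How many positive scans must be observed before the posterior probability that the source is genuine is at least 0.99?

16

Prior odds: 0.0125 ÷ 0.9875 = 1/79.
Likelihood ratio per positive scan = 1.8.
Target odds: 0.99 ÷ 0.01 = 99.
Require 1.8ⁿ ≥ 99 ÷ (1/79) = 7821.
1.8¹⁵ ≈6746.64 falls short of 7821 but 1.8¹⁶ ≈12144 reaches it, so n = 16.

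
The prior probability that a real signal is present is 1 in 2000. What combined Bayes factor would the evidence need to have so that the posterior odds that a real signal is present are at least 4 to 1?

7996

Prior odds = 0.0005/0.9995 = 1/1999.
Target odds = 4.
Required Bayes factor = 4 ÷ (1/1999) = 7996.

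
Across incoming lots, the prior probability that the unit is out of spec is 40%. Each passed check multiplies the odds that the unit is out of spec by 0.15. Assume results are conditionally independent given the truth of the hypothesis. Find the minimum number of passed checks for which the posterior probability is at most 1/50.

2

Prior odds = 0.4/0.6 = 2/3.
Likelihood ratio per passed check = 0.15.
Target posterior odds = 0.02/0.98 = 1/49.
Require 0.15ⁿ ≤ 1/49 ÷ (2/3) = 3/98.
0.15¹ = 0.15 is still above 3/98 but 0.15² = 0.0225 is at or below it, so n = 2.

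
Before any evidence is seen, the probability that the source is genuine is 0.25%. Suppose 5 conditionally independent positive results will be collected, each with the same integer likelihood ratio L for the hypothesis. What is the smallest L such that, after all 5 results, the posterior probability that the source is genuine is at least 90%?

6

Prior odds = 0.0025/0.9975 = 1/399.
Target odds = 0.9/0.1 = 9.
Need L⁵ ≥ 9 ÷ (1/399) = 3591.
5⁵ = 3125 < 3591 ≤ 7776 = 6⁵, so L = 6.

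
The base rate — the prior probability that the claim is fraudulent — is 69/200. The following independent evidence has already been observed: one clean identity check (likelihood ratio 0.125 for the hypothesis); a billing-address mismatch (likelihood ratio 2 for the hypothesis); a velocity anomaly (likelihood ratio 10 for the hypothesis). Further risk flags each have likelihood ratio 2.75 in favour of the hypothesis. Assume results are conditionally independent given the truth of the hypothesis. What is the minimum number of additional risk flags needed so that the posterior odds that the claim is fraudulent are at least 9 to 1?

2

Prior odds = 0.345/0.655 = 69/131.
Combined Bayes factor of the evidence already in hand = 0.125 × 2 × 10 = 2.5.
Odds after that evidence = (69/131) × 2.5 = 345/262.
Target odds = 9.
Need 2.75ⁿ ≥ 9 ÷ (345/262) = 786/115.
2.75¹ = 2.75 falls short of 786/115 but 2.75² = 7.5625 reaches it, so n = 2.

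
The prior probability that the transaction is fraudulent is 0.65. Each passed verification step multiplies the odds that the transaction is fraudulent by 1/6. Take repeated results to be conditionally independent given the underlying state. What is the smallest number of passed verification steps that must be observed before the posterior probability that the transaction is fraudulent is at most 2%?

Prior odds: 0.65 ÷ 0.35 = 13/7.
Likelihood ratio per passed verification step = 1/6.
Target odds: 0.02 ÷ 0.98 = 1/49.
Need (13/7) × (1/6)ⁿ ≤ 1/49, i.e. (1/6)ⁿ ≤ 1/91.
(1/6)² = 1/36 is still above 1/91 but (1/6)³ = 1/216 is at or below it, so n = 3.

3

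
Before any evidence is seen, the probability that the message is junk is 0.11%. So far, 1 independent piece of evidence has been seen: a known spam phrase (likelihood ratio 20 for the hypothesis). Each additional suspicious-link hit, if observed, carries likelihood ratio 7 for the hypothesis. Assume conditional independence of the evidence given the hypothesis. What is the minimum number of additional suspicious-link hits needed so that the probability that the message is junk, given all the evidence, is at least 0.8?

Prior odds = 0.0011/0.9989 = 11/9989.
Bayes factor of the evidence already in hand = 20.
Odds after that evidence = (11/9989) × 20 = 220/9989.
Target odds = 0.8/0.2 = 4.
Need 7ⁿ ≥ 4 ÷ (220/9989) = 9989/55.
7² = 49 falls short of 9989/55 but 7³ = 343 reaches it, so n = 3.

3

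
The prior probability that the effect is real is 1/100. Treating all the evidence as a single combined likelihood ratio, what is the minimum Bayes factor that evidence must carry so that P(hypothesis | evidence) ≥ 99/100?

Prior odds = 0.01/0.99 = 1/99.
Target odds = 0.99/0.01 = 99.
Required Bayes factor = 99 ÷ (1/99) = 9801.

9801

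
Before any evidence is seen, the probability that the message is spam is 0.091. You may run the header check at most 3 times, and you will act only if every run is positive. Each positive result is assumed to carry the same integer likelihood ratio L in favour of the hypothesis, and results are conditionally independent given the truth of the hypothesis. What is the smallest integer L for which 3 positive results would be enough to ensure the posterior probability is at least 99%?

Prior odds = 0.091/0.909 = 91/909.
Target odds = 0.99/0.01 = 99.
Need L³ ≥ 99 ÷ (91/909) = 89991/91.
9³ = 729 < 89991/91 ≤ 1000 = 10³, so L = 10.

10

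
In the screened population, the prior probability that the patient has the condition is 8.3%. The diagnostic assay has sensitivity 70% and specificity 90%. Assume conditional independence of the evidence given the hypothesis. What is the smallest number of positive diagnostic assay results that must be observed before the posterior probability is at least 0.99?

4

Prior odds = 0.083/0.917 = 83/917.
False-positive rate = 1 − 0.9 = 0.1; likelihood ratio of a positive = 0.7/0.1 = 7.
Target posterior odds = 0.99/0.01 = 99.
Require 7ⁿ ≥ 99 ÷ (83/917) = 90783/83.
7³ = 343 falls short of 90783/83 but 7⁴ = 2401 reaches it, so n = 4.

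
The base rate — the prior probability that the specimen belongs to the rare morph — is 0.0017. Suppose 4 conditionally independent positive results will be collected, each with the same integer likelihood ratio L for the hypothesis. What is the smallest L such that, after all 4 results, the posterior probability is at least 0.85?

Prior odds = 0.0017/0.9983 = 17/9983.
Target odds = 0.85/0.15 = 17/3.
Need L⁴ ≥ 17/3 ÷ (17/9983) = 9983/3.
7⁴ = 2401 < 9983/3 ≤ 4096 = 8⁴, so L = 8.

8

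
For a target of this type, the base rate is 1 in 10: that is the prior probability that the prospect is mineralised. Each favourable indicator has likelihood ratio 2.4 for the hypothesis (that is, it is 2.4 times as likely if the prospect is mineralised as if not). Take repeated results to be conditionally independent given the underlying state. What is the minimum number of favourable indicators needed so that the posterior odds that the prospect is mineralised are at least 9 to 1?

6

Prior odds: 0.1 ÷ 0.9 = 1/9.
Likelihood ratio per favourable indicator = 2.4.
Target odds = 9.
Need (1/9) × 2.4ⁿ ≥ 9, i.e. 2.4ⁿ ≥ 81.
2.4⁵ = 79.62624 falls short of 81 but 2.4⁶ = 2985984/15625 reaches it, so n = 6.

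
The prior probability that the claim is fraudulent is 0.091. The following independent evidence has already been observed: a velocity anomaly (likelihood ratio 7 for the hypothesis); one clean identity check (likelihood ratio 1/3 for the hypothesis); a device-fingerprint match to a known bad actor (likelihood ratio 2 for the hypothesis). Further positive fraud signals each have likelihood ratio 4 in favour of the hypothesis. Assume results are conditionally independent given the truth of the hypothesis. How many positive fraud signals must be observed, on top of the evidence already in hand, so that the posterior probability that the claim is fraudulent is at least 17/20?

2

Prior odds = 0.091/0.909 = 91/909.
Combined Bayes factor of the evidence already in hand = 7 × (1/3) × 2 = 14/3.
Odds after that evidence = (91/909) × 14/3 = 1274/2727.
Target odds = 0.85/0.15 = 17/3.
Need 4ⁿ ≥ 17/3 ÷ (1274/2727) = 15453/1274.
4¹ = 4 falls short of 15453/1274 but 4² = 16 reaches it, so n = 2.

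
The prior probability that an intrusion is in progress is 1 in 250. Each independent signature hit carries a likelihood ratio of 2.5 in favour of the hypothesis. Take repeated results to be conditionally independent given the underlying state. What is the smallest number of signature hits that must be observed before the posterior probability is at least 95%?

Prior odds = 0.004/0.996 = 1/249.
Likelihood ratio per signature hit = 2.5.
Target posterior odds = 0.95/0.05 = 19.
Need (1/249) × 2.5ⁿ ≥ 19, i.e. 2.5ⁿ ≥ 4731.
2.5⁹ = 1953125/512 falls short of 4731 but 2.5¹⁰ = 9765625/1024 reaches it, so n = 10.

10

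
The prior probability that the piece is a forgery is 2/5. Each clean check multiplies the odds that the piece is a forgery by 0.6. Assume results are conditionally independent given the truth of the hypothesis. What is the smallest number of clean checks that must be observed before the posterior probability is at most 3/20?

Prior odds: 0.4 ÷ 0.6 = 2/3.
Likelihood ratio per clean check = 0.6.
Target odds: 0.15 ÷ 0.85 = 3/17.
Require 0.6ⁿ ≤ 3/17 ÷ (2/3) = 9/34.
0.6² = 0.36 is still above 9/34 but 0.6³ = 0.216 is at or below it, so n = 3.

3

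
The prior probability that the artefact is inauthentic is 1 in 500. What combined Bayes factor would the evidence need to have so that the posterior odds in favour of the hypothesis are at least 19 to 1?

9481

Prior odds = 0.002/0.998 = 1/499.
Target odds = 19.
Required Bayes factor = 19 ÷ (1/499) = 9481.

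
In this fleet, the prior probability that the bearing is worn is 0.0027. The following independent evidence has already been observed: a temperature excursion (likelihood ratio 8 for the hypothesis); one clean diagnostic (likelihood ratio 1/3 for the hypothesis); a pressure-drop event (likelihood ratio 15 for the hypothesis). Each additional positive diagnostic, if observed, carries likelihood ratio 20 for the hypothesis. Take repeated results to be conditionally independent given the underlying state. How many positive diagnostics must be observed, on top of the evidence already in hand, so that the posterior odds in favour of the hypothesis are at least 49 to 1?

3

Prior odds = 0.0027/0.9973 = 27/9973.
Combined Bayes factor of the evidence already in hand = 8 × (1/3) × 15 = 40.
Odds after that evidence = (27/9973) × 40 = 1080/9973.
Target odds = 49.
Need 20ⁿ ≥ 49 ÷ (1080/9973) = 488677/1080.
20² = 400 falls short of 488677/1080 but 20³ = 8000 reaches it, so n = 3.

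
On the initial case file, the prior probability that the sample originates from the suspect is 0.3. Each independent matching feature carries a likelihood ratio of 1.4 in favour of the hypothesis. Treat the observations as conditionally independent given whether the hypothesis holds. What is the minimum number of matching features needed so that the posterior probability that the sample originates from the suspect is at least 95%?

Prior odds = 0.3/0.7 = 3/7.
Likelihood ratio per matching feature = 1.4.
Target odds: 0.95 ÷ 0.05 = 19.
Need (3/7) × 1.4ⁿ ≥ 19, i.e. 1.4ⁿ ≥ 133/3.
1.4¹¹ ≈40.4957 falls short of 133/3 but 1.4¹² ≈56.6939 reaches it, so n = 12.

12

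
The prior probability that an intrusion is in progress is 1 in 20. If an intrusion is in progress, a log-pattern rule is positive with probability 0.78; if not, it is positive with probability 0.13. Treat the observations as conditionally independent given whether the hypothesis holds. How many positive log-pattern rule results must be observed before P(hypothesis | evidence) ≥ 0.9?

3

Prior odds: 0.05 ÷ 0.95 = 1/19.
Likelihood ratio of a positive = 0.78/0.13 = 6.
Target posterior odds = 0.9/0.1 = 9.
Require 6ⁿ ≥ 9 ÷ (1/19) = 171.
6² = 36 falls short of 171 but 6³ = 216 reaches it, so n = 3.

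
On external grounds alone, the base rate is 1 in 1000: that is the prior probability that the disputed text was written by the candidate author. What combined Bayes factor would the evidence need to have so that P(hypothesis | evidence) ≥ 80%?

3996

Prior odds = 0.001/0.999 = 1/999.
Target odds = 0.8/0.2 = 4.
Required Bayes factor = 4 ÷ (1/999) = 3996.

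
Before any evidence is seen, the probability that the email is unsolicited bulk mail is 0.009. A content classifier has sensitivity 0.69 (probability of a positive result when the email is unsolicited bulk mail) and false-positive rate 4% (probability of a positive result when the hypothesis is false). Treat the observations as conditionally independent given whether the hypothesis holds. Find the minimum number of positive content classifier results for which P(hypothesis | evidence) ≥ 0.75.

3

Prior odds: 0.009 ÷ 0.991 = 9/991.
Likelihood ratio of a positive result = 0.69/0.04 = 17.25.
Target posterior odds = 0.75/0.25 = 3.
Require 17.25ⁿ ≥ 3 ÷ (9/991) = 991/3.
17.25² = 297.5625 falls short of 991/3 but 17.25³ = 5132.953125 reaches it, so n = 3.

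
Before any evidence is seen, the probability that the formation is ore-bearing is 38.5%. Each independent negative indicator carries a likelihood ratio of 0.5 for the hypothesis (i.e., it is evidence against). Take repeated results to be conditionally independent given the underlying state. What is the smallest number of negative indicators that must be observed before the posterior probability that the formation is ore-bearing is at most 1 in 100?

Prior odds: 0.385 ÷ 0.615 = 77/123.
Likelihood ratio per negative indicator = 0.5.
Target odds: 0.01 ÷ 0.99 = 1/99.
Require 0.5ⁿ ≤ 1/99 ÷ (77/123) = 41/2541.
0.5⁵ = 0.03125 is still above 41/2541 but 0.5⁶ = 0.015625 is at or below it, so n = 6.

6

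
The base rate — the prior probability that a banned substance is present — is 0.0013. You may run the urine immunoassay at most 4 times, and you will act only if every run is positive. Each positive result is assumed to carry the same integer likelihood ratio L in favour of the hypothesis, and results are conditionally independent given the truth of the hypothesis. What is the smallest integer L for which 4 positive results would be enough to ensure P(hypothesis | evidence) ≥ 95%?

Prior odds = 0.0013/0.9987 = 13/9987.
Target odds = 0.95/0.05 = 19.
Need L⁴ ≥ 19 ÷ (13/9987) = 189753/13.
10⁴ = 10000 < 189753/13 ≤ 14641 = 11⁴, so L = 11.

11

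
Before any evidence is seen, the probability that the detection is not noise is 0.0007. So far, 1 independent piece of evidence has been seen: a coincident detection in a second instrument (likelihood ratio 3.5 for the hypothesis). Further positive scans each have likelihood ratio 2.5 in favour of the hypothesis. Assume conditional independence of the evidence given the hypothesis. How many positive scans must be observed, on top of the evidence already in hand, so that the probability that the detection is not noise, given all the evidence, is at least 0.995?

13

Prior odds = 0.0007/0.9993 = 7/9993.
Bayes factor of the evidence already in hand = 3.5.
Odds after that evidence = (7/9993) × 3.5 = 49/19986.
Target odds = 0.995/0.005 = 199.
Need 2.5ⁿ ≥ 199 ÷ (49/19986) = 3977214/49.
2.5¹² = 244140625/4096 falls short of 3977214/49 but 2.5¹³ ≈149012 reaches it, so n = 13.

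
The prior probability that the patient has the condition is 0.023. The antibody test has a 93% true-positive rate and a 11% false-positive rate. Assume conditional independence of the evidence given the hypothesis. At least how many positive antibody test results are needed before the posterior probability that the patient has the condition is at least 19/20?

4

Prior odds: 0.023 ÷ 0.977 = 23/977.
Likelihood ratio of a positive result = 0.93/0.11 = 93/11.
Target odds: 0.95 ÷ 0.05 = 19.
Require (93/11)ⁿ ≥ 19 ÷ (23/977) = 18563/23.
(93/11)³ = 804357/1331 falls short of 18563/23 but (93/11)⁴ = 74805201/14641 reaches it, so n = 4.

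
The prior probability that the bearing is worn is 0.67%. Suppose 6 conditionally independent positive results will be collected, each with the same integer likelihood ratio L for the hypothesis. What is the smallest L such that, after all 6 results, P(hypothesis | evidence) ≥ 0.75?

Prior odds = 0.0067/0.9933 = 67/9933.
Target odds = 0.75/0.25 = 3.
Need L⁶ ≥ 3 ÷ (67/9933) = 29799/67.
2⁶ = 64 < 29799/67 ≤ 729 = 3⁶, so L = 3.

3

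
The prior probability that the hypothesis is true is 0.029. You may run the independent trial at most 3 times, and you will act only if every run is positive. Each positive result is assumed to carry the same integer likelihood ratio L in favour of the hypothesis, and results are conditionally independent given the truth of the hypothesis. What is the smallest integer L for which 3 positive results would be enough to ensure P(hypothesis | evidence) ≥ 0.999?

Prior odds = 0.029/0.971 = 29/971.
Target odds = 0.999/0.001 = 999.
Need L³ ≥ 999 ÷ (29/971) = 970029/29.
32³ = 32768 < 970029/29 ≤ 35937 = 33³, so L = 33.

33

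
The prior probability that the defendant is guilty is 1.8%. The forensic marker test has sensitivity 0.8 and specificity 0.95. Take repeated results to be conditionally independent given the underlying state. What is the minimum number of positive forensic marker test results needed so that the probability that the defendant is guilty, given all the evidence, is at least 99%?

4

Prior odds: 0.018 ÷ 0.982 = 9/491.
False-positive rate = 1 − 0.95 = 0.05; likelihood ratio of a positive = 0.8/0.05 = 16.
Target posterior odds = 0.99/0.01 = 99.
Require 16ⁿ ≥ 99 ÷ (9/491) = 5401.
16³ = 4096 falls short of 5401 but 16⁴ = 65536 reaches it, so n = 4.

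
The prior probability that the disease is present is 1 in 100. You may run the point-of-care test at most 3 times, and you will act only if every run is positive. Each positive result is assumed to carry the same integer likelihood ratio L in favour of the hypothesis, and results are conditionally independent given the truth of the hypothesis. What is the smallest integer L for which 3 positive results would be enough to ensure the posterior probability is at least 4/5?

Prior odds = 0.01/0.99 = 1/99.
Target odds = 0.8/0.2 = 4.
Need L³ ≥ 4 ÷ (1/99) = 396.
7³ = 343 < 396 ≤ 512 = 8³, so L = 8.

8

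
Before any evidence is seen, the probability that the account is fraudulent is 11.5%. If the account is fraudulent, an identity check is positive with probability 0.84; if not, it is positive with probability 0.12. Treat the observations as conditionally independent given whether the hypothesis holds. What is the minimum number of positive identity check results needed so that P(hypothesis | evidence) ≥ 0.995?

Prior odds: 0.115 ÷ 0.885 = 23/177.
Likelihood ratio of a positive = 0.84/0.12 = 7.
Target posterior odds = 0.995/0.005 = 199.
Require 7ⁿ ≥ 199 ÷ (23/177) = 35223/23.
7³ = 343 falls short of 35223/23 but 7⁴ = 2401 reaches it, so n = 4.

4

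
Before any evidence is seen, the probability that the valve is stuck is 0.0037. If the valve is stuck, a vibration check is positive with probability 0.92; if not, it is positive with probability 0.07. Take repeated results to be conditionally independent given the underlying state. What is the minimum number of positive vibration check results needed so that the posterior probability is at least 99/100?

Prior odds = 0.0037/0.9963 = 37/9963.
Likelihood ratio of a positive = 0.92/0.07 = 92/7.
Target odds: 0.99 ÷ 0.01 = 99.
Need (37/9963) × (92/7)ⁿ ≥ 99, i.e. (92/7)ⁿ ≥ 986337/37.
(92/7)³ = 778688/343 falls short of 986337/37 but (92/7)⁴ = 71639296/2401 reaches it, so n = 4.

4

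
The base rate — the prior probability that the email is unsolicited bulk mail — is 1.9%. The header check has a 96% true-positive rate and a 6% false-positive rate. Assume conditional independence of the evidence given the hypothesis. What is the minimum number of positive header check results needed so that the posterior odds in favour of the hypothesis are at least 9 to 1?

3

Prior odds: 0.019 ÷ 0.981 = 19/981.
Likelihood ratio of a positive result = 0.96/0.06 = 16.
Target odds = 9.
Need (19/981) × 16ⁿ ≥ 9, i.e. 16ⁿ ≥ 8829/19.
16² = 256 falls short of 8829/19 but 16³ = 4096 reaches it, so n = 3.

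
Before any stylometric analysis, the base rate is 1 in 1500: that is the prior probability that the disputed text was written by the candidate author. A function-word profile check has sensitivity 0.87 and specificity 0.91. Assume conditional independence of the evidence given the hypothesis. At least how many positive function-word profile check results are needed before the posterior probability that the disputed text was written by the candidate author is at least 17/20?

Prior odds = (1/1500)/(1499/1500) = 1/1499.
False-positive rate = 1 − 0.91 = 0.09; likelihood ratio of a positive = 0.87/0.09 = 29/3.
Target odds: 0.85 ÷ 0.15 = 17/3.
Require (29/3)ⁿ ≥ 17/3 ÷ (1/1499) = 25483/3.
(29/3)³ = 24389/27 falls short of 25483/3 but (29/3)⁴ = 707281/81 reaches it, so n = 4.

4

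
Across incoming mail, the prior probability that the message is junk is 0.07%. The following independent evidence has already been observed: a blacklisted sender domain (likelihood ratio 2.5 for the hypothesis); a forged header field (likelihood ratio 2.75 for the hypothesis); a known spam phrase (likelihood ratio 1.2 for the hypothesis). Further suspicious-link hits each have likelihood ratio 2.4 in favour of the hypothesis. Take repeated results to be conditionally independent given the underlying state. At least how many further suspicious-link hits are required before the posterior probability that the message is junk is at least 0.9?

Prior odds = 0.0007/0.9993 = 7/9993.
Combined Bayes factor of the evidence already in hand = 2.5 × 2.75 × 1.2 = 8.25.
Odds after that evidence = (7/9993) × 8.25 = 77/13324.
Target odds = 0.9/0.1 = 9.
Need 2.4ⁿ ≥ 9 ÷ (77/13324) = 119916/77.
2.4⁸ = 429981696/390625 falls short of 119916/77 but 2.4⁹ ≈2641.81 reaches it, so n = 9.

9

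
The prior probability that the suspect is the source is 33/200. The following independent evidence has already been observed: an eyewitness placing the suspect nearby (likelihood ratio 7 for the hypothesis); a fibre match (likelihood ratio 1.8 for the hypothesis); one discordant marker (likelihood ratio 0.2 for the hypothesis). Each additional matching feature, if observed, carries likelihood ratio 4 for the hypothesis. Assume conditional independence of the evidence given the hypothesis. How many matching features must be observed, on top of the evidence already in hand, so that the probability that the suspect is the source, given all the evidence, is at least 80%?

Prior odds = 0.165/0.835 = 33/167.
Combined Bayes factor of the evidence already in hand = 7 × 1.8 × 0.2 = 2.52.
Odds after that evidence = (33/167) × 2.52 = 2079/4175.
Target odds = 0.8/0.2 = 4.
Need 4ⁿ ≥ 4 ÷ (2079/4175) = 16700/2079.
4¹ = 4 falls short of 16700/2079 but 4² = 16 reaches it, so n = 2.

2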